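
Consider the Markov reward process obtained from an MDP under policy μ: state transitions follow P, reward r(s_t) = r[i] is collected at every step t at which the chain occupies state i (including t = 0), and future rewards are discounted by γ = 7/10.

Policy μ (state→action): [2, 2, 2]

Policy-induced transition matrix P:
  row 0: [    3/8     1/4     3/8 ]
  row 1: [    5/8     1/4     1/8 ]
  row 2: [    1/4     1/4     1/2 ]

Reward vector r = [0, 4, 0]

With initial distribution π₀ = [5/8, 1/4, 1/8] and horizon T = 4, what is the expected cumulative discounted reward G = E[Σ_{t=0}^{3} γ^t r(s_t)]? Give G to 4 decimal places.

t=0: π = [0.6250, 0.2500, 0.1250], E[r] = 1.0000, γ^t·E[r] = 1.000000, running G = 1.000000
t=1: π = [0.4219, 0.2500, 0.3281], E[r] = 1.0000, γ^t·E[r] = 0.700000, running G = 1.700000
t=2: π = [0.3965, 0.2500, 0.3535], E[r] = 1.0000, γ^t·E[r] = 0.490000, running G = 2.190000
t=3: π = [0.3933, 0.2500, 0.3567], E[r] = 1.0000, γ^t·E[r] = 0.343000, running G = 2.533000

G = 2.5330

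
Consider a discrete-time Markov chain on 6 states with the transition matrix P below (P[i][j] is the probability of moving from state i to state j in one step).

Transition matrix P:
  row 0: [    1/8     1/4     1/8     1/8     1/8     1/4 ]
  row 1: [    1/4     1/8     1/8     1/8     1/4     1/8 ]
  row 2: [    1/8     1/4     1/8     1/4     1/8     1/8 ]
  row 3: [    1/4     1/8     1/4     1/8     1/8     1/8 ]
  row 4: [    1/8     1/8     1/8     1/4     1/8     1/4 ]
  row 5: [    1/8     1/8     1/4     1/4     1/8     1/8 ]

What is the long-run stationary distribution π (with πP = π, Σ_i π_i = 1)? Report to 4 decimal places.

Balance equations π_j = Σ_i π_i·P[i][j]:
  π_0 = 1/8·π_0 + 1/4·π_1 + 1/8·π_2 + 1/4·π_3 + 1/8·π_4 + 1/8·π_5
  π_1 = 1/4·π_0 + 1/8·π_1 + 1/4·π_2 + 1/8·π_3 + 1/8·π_4 + 1/8·π_5
  π_2 = 1/8·π_0 + 1/8·π_1 + 1/8·π_2 + 1/4·π_3 + 1/8·π_4 + 1/4·π_5
  π_3 = 1/8·π_0 + 1/8·π_1 + 1/4·π_2 + 1/8·π_3 + 1/4·π_4 + 1/4·π_5
  π_4 = 1/8·π_0 + 1/4·π_1 + 1/8·π_2 + 1/8·π_3 + 1/8·π_4 + 1/8·π_5
  normalize: π_0 + π_1 + π_2 + π_3 + π_4 + π_5 = 1
Solving the linear system gives exactly π = [7131/42193, 7055/42193, 7116/42193, 7800/42193, 6156/42193, 6935/42193].

π = [0.1690, 0.1672, 0.1687, 0.1849, 0.1459, 0.1644]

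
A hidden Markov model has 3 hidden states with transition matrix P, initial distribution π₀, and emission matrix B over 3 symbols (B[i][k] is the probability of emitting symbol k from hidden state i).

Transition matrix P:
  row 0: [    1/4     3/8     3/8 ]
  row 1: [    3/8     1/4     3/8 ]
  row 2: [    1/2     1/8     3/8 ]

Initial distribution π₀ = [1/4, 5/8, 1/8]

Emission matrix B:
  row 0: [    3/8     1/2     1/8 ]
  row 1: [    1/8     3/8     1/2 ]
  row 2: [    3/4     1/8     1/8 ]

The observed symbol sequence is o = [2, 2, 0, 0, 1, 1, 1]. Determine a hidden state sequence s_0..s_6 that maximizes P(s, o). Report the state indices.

t=0: δ = [3.125e-02, 3.125e-01, 1.562e-02]  (obs o_0=2)
t=1: δ = [1.465e-02, 3.906e-02, 1.465e-02]  ψ = [1, 1, 1]  (obs o_1=2)
t=2: δ = [5.493e-03, 1.221e-03, 1.099e-02]  ψ = [1, 1, 1]  (obs o_2=0)
t=3: δ = [2.060e-03, 2.575e-04, 3.090e-03]  ψ = [2, 0, 2]  (obs o_3=0)
t=4: δ = [7.725e-04, 2.897e-04, 1.448e-04]  ψ = [2, 0, 2]  (obs o_4=1)
t=5: δ = [9.656e-05, 1.086e-04, 3.621e-05]  ψ = [0, 0, 0]  (obs o_5=1)
t=6: δ = [2.037e-05, 1.358e-05, 5.092e-06]  ψ = [1, 0, 1]  (obs o_6=1)
backtrack: best end state = 0; path = [1, 1, 2, 2, 0, 1, 0]

path = [1, 1, 2, 2, 0, 1, 0]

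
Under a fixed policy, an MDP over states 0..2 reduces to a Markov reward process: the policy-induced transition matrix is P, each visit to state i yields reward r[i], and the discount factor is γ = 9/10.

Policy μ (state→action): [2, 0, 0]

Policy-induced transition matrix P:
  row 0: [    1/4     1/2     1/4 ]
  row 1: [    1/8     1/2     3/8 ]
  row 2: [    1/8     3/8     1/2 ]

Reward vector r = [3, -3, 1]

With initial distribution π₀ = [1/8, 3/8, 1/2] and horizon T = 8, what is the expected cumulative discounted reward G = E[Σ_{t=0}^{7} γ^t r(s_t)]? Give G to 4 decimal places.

G = -2.6024

t=0: π = [0.1250, 0.3750, 0.5000], E[r] = -0.2500, γ^t·E[r] = -0.250000, running G = -0.250000
t=1: π = [0.1406, 0.4375, 0.4219], E[r] = -0.4688, γ^t·E[r] = -0.421875, running G = -0.671875
t=2: π = [0.1426, 0.4473, 0.4102], E[r] = -0.5039, γ^t·E[r] = -0.408164, running G = -1.080039
t=3: π = [0.1428, 0.4487, 0.4084], E[r] = -0.5093, γ^t·E[r] = -0.371263, running G = -1.451302
t=4: π = [0.1429, 0.4489, 0.4082], E[r] = -0.5101, γ^t·E[r] = -0.334657, running G = -1.785960
t=5: π = [0.1429, 0.4490, 0.4082], E[r] = -0.5102, γ^t·E[r] = -0.301259, running G = -2.087219
t=6: π = [0.1429, 0.4490, 0.4082], E[r] = -0.5102, γ^t·E[r] = -0.271142, running G = -2.358361
t=7: π = [0.1429, 0.4490, 0.4082], E[r] = -0.5102, γ^t·E[r] = -0.244029, running G = -2.602390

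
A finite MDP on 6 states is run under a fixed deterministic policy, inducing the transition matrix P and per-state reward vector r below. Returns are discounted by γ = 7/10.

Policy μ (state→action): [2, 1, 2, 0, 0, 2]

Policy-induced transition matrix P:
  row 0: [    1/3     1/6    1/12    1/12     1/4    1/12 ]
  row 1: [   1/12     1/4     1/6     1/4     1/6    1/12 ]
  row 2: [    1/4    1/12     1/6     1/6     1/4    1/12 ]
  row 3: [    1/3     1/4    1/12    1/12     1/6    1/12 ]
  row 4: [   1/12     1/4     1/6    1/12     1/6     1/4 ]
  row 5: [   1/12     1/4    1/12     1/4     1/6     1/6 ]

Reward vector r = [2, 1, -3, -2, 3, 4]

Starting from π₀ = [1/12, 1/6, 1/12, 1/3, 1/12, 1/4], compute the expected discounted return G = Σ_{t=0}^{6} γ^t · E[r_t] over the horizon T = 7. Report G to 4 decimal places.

t=0: π = [0.0833, 0.1667, 0.0833, 0.3333, 0.0833, 0.2500], E[r] = 0.6667, γ^t·E[r] = 0.666667, running G = 0.666667
t=1: π = [0.2014, 0.2292, 0.1111, 0.1597, 0.1806, 0.1181], E[r] = 0.9931, γ^t·E[r] = 0.695139, running G = 1.361806
t=2: π = [0.1921, 0.2147, 0.1267, 0.1505, 0.1927, 0.1233], E[r] = 0.9890, γ^t·E[r] = 0.484612, running G = 1.846418
t=3: π = [0.1901, 0.2129, 0.1278, 0.1502, 0.1932, 0.1257], E[r] = 0.9917, γ^t·E[r] = 0.340155, running G = 2.186573
t=4: π = [0.1897, 0.2129, 0.1278, 0.1504, 0.1932, 0.1260], E[r] = 0.9915, γ^t·E[r] = 0.238065, running G = 2.424638
t=5: π = [0.1897, 0.2129, 0.1278, 0.1505, 0.1931, 0.1260], E[r] = 0.9913, γ^t·E[r] = 0.166616, running G = 2.591253
t=6: π = [0.1897, 0.2129, 0.1278, 0.1505, 0.1931, 0.1260], E[r] = 0.9913, γ^t·E[r] = 0.116626, running G = 2.707879

G = 2.7079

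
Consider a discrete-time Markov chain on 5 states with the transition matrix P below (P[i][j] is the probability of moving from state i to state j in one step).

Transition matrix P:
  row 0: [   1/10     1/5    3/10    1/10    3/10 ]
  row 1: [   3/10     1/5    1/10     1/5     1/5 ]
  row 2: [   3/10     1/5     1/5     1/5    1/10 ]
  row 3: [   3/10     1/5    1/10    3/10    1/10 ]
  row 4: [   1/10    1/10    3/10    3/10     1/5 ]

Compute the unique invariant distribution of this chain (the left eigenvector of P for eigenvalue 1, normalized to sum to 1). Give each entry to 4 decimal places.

π = [0.2200, 0.1820, 0.2000, 0.2178, 0.1802]

Balance equations π_j = Σ_i π_i·P[i][j]:
  π_0 = 1/10·π_0 + 3/10·π_1 + 3/10·π_2 + 3/10·π_3 + 1/10·π_4
  π_1 = 1/5·π_0 + 1/5·π_1 + 1/5·π_2 + 1/5·π_3 + 1/10·π_4
  π_2 = 3/10·π_0 + 1/10·π_1 + 1/5·π_2 + 1/10·π_3 + 3/10·π_4
  π_3 = 1/10·π_0 + 1/5·π_1 + 1/5·π_2 + 3/10·π_3 + 3/10·π_4
  normalize: π_0 + π_1 + π_2 + π_3 + π_4 = 1
Solving the linear system gives exactly π = [249/1132, 103/566, 1019/5094, 2219/10188, 51/283].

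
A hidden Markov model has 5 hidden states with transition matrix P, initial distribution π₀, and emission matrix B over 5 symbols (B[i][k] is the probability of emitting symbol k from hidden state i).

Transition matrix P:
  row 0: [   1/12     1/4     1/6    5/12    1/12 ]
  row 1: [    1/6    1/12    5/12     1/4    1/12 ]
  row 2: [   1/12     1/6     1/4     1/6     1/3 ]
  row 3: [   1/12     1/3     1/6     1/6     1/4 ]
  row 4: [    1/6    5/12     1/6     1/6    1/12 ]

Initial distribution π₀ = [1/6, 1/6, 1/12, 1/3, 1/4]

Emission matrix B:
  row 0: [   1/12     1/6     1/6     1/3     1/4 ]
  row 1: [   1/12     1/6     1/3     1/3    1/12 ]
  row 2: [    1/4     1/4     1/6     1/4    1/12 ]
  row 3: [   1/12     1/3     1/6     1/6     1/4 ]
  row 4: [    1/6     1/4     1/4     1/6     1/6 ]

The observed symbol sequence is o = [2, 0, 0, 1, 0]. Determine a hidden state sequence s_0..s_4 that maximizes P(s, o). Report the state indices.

t=0: δ = [2.778e-02, 5.556e-02, 1.389e-02, 5.556e-02, 6.250e-02]  (obs o_0=2)
t=1: δ = [8.681e-04, 2.170e-03, 5.787e-03, 1.157e-03, 2.315e-03]  ψ = [4, 4, 1, 1, 3]  (obs o_1=0)
t=2: δ = [4.019e-05, 8.038e-05, 3.617e-04, 8.038e-05, 3.215e-04]  ψ = [2, 2, 2, 2, 2]  (obs o_2=0)
t=3: δ = [8.931e-06, 2.233e-05, 2.261e-05, 2.009e-05, 3.014e-05]  ψ = [4, 4, 2, 2, 2]  (obs o_3=1)
t=4: δ = [4.186e-07, 1.047e-06, 2.326e-06, 4.651e-07, 1.256e-06]  ψ = [4, 4, 1, 1, 2]  (obs o_4=0)
backtrack: best end state = 2; path = [1, 2, 4, 1, 2]

path = [1, 2, 4, 1, 2]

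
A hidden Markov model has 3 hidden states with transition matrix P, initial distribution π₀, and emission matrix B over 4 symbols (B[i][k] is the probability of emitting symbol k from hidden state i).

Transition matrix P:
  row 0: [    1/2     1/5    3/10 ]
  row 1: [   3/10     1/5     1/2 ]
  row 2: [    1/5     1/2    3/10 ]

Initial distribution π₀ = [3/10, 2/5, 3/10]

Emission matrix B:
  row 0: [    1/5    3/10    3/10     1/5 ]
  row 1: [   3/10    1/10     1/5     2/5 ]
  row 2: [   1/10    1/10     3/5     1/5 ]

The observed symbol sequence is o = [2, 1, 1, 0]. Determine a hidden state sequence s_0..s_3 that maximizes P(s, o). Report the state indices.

path = [0, 0, 0, 0]

t=0: δ = [9.000e-02, 8.000e-02, 1.800e-01]  (obs o_0=2)
t=1: δ = [1.350e-02, 9.000e-03, 5.400e-03]  ψ = [0, 2, 2]  (obs o_1=1)
t=2: δ = [2.025e-03, 2.700e-04, 4.500e-04]  ψ = [0, 0, 1]  (obs o_2=1)
t=3: δ = [2.025e-04, 1.215e-04, 6.075e-05]  ψ = [0, 0, 0]  (obs o_3=0)
backtrack: best end state = 0; path = [0, 0, 0, 0]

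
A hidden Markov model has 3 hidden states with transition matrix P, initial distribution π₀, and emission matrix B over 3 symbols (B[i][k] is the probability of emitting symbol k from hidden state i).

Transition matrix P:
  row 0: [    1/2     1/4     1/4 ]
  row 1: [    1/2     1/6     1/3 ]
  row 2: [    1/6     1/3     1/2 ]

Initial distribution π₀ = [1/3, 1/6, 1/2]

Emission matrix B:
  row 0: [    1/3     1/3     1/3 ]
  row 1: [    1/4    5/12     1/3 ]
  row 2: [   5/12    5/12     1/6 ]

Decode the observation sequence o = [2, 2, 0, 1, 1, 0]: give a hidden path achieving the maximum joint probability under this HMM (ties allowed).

t=0: δ = [1.111e-01, 5.556e-02, 8.333e-02]  (obs o_0=2)
t=1: δ = [1.852e-02, 9.259e-03, 6.944e-03]  ψ = [0, 0, 2]  (obs o_1=2)
t=2: δ = [3.086e-03, 1.157e-03, 1.929e-03]  ψ = [0, 0, 0]  (obs o_2=0)
t=3: δ = [5.144e-04, 3.215e-04, 4.019e-04]  ψ = [0, 0, 2]  (obs o_3=1)
t=4: δ = [8.573e-05, 5.582e-05, 8.372e-05]  ψ = [0, 2, 2]  (obs o_4=1)
t=5: δ = [1.429e-05, 6.977e-06, 1.744e-05]  ψ = [0, 2, 2]  (obs o_5=0)
backtrack: best end state = 2; path = [0, 0, 2, 2, 2, 2]

path = [0, 0, 2, 2, 2, 2]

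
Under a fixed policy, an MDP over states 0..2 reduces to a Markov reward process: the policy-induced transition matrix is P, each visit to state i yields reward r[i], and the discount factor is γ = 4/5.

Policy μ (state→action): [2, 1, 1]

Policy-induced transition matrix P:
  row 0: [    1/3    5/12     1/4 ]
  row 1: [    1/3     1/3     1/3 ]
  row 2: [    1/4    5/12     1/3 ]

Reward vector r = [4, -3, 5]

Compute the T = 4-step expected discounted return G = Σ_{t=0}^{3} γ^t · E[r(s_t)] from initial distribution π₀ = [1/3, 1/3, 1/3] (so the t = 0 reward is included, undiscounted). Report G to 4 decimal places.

t=0: π = [0.3333, 0.3333, 0.3333], E[r] = 2.0000, γ^t·E[r] = 2.000000, running G = 2.000000
t=1: π = [0.3056, 0.3889, 0.3056], E[r] = 1.5833, γ^t·E[r] = 1.266667, running G = 3.266667
t=2: π = [0.3079, 0.3843, 0.3079], E[r] = 1.6181, γ^t·E[r] = 1.035556, running G = 4.302222
t=3: π = [0.3077, 0.3846, 0.3077], E[r] = 1.6152, γ^t·E[r] = 0.826963, running G = 5.129185

G = 5.1292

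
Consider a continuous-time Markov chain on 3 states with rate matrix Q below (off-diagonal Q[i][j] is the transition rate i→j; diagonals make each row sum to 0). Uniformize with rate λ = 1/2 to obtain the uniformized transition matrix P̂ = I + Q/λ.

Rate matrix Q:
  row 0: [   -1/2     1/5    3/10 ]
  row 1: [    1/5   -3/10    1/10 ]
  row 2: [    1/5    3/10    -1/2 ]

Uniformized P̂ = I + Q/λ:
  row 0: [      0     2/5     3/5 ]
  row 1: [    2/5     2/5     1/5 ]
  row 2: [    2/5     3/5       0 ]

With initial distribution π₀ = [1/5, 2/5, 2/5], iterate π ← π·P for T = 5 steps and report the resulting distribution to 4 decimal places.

t=0: π = [0.2000, 0.4000, 0.4000]
t=1: π = [0.3200, 0.4800, 0.2000]
t=2: π = [0.2720, 0.4400, 0.2880]
t=3: π = [0.2912, 0.4576, 0.2512]
t=4: π = [0.2835, 0.4502, 0.2662]
t=5: π = [0.2866, 0.4532, 0.2602]

π = [0.2866, 0.4532, 0.2602]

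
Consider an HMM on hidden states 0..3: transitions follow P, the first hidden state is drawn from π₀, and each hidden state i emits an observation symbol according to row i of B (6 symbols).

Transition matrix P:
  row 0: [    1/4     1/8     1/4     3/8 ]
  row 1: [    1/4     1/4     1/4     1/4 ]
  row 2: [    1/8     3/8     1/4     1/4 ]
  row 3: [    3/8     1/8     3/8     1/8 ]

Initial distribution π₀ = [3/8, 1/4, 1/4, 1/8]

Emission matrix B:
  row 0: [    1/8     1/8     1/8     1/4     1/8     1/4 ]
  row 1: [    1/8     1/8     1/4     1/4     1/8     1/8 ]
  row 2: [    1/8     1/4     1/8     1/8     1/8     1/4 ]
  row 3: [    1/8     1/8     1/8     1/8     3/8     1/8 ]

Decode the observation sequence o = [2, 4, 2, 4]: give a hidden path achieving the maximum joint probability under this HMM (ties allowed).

path = [0, 3, 0, 3]

t=0: δ = [4.688e-02, 6.250e-02, 3.125e-02, 1.562e-02]  (obs o_0=2)
t=1: δ = [1.953e-03, 1.953e-03, 1.953e-03, 6.592e-03]  ψ = [1, 1, 1, 0]  (obs o_1=4)
t=2: δ = [3.090e-04, 2.060e-04, 3.090e-04, 1.030e-04]  ψ = [3, 3, 3, 3]  (obs o_2=2)
t=3: δ = [9.656e-06, 1.448e-05, 9.656e-06, 4.345e-05]  ψ = [0, 2, 0, 0]  (obs o_3=4)
backtrack: best end state = 3; path = [0, 3, 0, 3]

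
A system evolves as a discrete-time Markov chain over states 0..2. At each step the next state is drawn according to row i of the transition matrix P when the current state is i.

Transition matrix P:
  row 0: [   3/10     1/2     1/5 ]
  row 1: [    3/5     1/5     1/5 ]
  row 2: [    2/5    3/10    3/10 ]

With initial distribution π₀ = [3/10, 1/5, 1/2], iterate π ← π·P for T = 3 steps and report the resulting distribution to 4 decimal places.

π = [0.4269, 0.3506, 0.2225]

t=0: π = [0.3000, 0.2000, 0.5000]
t=1: π = [0.4100, 0.3400, 0.2500]
t=2: π = [0.4270, 0.3480, 0.2250]
t=3: π = [0.4269, 0.3506, 0.2225]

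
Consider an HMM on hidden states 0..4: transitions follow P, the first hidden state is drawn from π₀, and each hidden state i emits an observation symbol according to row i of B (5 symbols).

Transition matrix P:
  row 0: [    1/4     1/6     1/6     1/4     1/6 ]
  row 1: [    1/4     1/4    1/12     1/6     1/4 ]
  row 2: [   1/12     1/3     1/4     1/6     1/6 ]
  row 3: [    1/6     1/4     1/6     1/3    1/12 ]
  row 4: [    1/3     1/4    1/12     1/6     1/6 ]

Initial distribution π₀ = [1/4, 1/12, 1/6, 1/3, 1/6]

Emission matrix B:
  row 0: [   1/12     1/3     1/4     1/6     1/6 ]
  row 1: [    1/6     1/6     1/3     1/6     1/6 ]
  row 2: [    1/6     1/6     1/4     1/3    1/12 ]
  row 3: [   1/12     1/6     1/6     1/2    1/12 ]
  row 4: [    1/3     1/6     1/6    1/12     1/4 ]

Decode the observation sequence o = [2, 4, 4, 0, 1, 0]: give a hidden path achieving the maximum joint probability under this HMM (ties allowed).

t=0: δ = [6.250e-02, 2.778e-02, 4.167e-02, 5.556e-02, 2.778e-02]  (obs o_0=2)
t=1: δ = [2.604e-03, 2.315e-03, 8.681e-04, 1.543e-03, 2.604e-03]  ψ = [0, 2, 0, 3, 0]  (obs o_1=4)
t=2: δ = [1.447e-04, 1.085e-04, 3.617e-05, 5.425e-05, 1.447e-04]  ψ = [4, 4, 0, 0, 1]  (obs o_2=4)
t=3: δ = [4.019e-06, 6.028e-06, 4.019e-06, 3.014e-06, 9.042e-06]  ψ = [4, 4, 0, 0, 1]  (obs o_3=0)
t=4: δ = [1.005e-06, 3.768e-07, 1.674e-07, 2.512e-07, 2.512e-07]  ψ = [4, 4, 2, 4, 1]  (obs o_4=1)
t=5: δ = [2.093e-08, 2.791e-08, 2.791e-08, 2.093e-08, 5.582e-08]  ψ = [0, 0, 0, 0, 0]  (obs o_5=0)
backtrack: best end state = 4; path = [0, 4, 1, 4, 0, 4]

path = [0, 4, 1, 4, 0, 4]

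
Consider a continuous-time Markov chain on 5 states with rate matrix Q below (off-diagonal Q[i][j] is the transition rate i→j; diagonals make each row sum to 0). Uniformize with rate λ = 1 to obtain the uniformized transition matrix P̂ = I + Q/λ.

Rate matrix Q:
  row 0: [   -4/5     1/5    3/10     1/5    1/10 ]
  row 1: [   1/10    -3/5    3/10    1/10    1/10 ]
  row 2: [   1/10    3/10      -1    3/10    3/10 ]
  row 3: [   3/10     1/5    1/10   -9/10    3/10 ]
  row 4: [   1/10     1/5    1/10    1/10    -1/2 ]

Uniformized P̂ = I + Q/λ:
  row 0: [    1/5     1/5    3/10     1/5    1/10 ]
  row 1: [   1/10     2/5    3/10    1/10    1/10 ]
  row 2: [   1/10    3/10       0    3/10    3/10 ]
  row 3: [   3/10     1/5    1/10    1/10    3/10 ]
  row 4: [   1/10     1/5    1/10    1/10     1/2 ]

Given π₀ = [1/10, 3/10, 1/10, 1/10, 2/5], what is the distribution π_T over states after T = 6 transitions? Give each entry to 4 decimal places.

t=0: π = [0.1000, 0.3000, 0.1000, 0.1000, 0.4000]
t=1: π = [0.1300, 0.2700, 0.1700, 0.1300, 0.3000]
t=2: π = [0.1390, 0.2710, 0.1630, 0.1470, 0.2800]
t=3: π = [0.1433, 0.2705, 0.1657, 0.1465, 0.2740]
t=4: π = [0.1436, 0.2707, 0.1662, 0.1475, 0.2720]
t=5: π = [0.1439, 0.2708, 0.1662, 0.1476, 0.2715]
t=6: π = [0.1439, 0.2708, 0.1663, 0.1476, 0.2714]

π = [0.1439, 0.2708, 0.1663, 0.1476, 0.2714]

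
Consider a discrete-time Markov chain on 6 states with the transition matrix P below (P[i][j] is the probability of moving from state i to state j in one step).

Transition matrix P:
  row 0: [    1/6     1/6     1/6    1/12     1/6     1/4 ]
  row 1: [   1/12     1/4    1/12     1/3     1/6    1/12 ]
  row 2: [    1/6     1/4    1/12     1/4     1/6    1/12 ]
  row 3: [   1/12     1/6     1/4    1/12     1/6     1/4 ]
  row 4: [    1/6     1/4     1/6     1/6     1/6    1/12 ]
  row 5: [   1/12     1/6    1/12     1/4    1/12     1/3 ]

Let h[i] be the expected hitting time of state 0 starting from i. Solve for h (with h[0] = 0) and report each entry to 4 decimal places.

h = [0.0000, 9.3235, 8.5540, 9.2344, 8.4972, 9.4252]

First-step conditioning: h[0] = 0; for i ≠ 0, h[i] = 1 + Σ_k P[i][k]·h[k].
  h[1] = 1 + 1/4·h[1] + 1/12·h[2] + 1/3·h[3] + 1/6·h[4] + 1/12·h[5]
  h[2] = 1 + 1/4·h[1] + 1/12·h[2] + 1/4·h[3] + 1/6·h[4] + 1/12·h[5]
  h[3] = 1 + 1/6·h[1] + 1/4·h[2] + 1/12·h[3] + 1/6·h[4] + 1/4·h[5]
  h[4] = 1 + 1/4·h[1] + 1/6·h[2] + 1/6·h[3] + 1/6·h[4] + 1/12·h[5]
  h[5] = 1 + 1/6·h[1] + 1/12·h[2] + 1/4·h[3] + 1/12·h[4] + 1/3·h[5]
Solving the 5×5 linear system over states ≠ 0 gives exactly h = [0, 79576/8535, 24336/2845, 26272/2845, 72524/8535, 80444/8535] (h[0] = 0 is the target).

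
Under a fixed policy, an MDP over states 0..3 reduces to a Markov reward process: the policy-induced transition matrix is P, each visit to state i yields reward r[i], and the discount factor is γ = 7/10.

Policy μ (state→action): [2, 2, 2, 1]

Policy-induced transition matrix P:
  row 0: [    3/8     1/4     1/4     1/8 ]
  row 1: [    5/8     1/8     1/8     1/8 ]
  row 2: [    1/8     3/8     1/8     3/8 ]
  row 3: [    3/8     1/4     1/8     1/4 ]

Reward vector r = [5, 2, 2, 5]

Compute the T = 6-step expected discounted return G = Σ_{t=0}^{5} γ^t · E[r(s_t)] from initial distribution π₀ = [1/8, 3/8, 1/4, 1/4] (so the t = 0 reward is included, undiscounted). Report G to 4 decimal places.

t=0: π = [0.1250, 0.3750, 0.2500, 0.2500], E[r] = 3.1250, γ^t·E[r] = 3.125000, running G = 3.125000
t=1: π = [0.4063, 0.2344, 0.1406, 0.2188], E[r] = 3.8750, γ^t·E[r] = 2.712500, running G = 5.837500
t=2: π = [0.3984, 0.2383, 0.1758, 0.1875], E[r] = 3.7578, γ^t·E[r] = 1.841328, running G = 7.678828
t=3: π = [0.3906, 0.2422, 0.1748, 0.1924], E[r] = 3.7490, γ^t·E[r] = 1.285915, running G = 8.964743
t=4: π = [0.3918, 0.2416, 0.1738, 0.1927], E[r] = 3.7538, γ^t·E[r] = 0.901284, running G = 9.866027
t=5: π = [0.3919, 0.2415, 0.1740, 0.1926], E[r] = 3.7535, γ^t·E[r] = 0.630845, running G = 10.496871

G = 10.4969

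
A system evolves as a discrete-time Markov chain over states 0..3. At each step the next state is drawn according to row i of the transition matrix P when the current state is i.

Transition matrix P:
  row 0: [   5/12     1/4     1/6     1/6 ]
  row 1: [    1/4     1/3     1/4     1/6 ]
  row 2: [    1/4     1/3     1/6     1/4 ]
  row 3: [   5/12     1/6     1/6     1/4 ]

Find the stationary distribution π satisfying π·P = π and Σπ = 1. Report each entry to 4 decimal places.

π = [0.3398, 0.2718, 0.1893, 0.1990]

Balance equations π_j = Σ_i π_i·P[i][j]:
  π_0 = 5/12·π_0 + 1/4·π_1 + 1/4·π_2 + 5/12·π_3
  π_1 = 1/4·π_0 + 1/3·π_1 + 1/3·π_2 + 1/6·π_3
  π_2 = 1/6·π_0 + 1/4·π_1 + 1/6·π_2 + 1/6·π_3
  normalize: π_0 + π_1 + π_2 + π_3 = 1
Solving the linear system gives exactly π = [35/103, 28/103, 39/206, 41/206].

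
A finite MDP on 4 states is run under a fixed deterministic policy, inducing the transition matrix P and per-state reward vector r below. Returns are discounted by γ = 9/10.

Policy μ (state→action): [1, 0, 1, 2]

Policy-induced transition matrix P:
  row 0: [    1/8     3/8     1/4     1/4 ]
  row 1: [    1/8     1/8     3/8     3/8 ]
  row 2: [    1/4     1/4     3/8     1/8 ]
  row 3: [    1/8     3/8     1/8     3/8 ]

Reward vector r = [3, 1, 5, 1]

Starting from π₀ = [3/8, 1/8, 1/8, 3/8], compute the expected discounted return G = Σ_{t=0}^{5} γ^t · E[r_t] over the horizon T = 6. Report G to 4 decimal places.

G = 11.0679

t=0: π = [0.3750, 0.1250, 0.1250, 0.3750], E[r] = 2.2500, γ^t·E[r] = 2.250000, running G = 2.250000
t=1: π = [0.1406, 0.3281, 0.2344, 0.2969], E[r] = 2.2188, γ^t·E[r] = 1.996875, running G = 4.246875
t=2: π = [0.1543, 0.2637, 0.2832, 0.2988], E[r] = 2.4414, γ^t·E[r] = 1.977539, running G = 6.224414
t=3: π = [0.1604, 0.2737, 0.2810, 0.2849], E[r] = 2.4448, γ^t·E[r] = 1.782277, running G = 8.006691
t=4: π = [0.1601, 0.2715, 0.2837, 0.2847], E[r] = 2.4551, γ^t·E[r] = 1.610817, running G = 9.617508
t=5: π = [0.1605, 0.2717, 0.2838, 0.2841], E[r] = 2.4562, γ^t·E[r] = 1.450343, running G = 11.067851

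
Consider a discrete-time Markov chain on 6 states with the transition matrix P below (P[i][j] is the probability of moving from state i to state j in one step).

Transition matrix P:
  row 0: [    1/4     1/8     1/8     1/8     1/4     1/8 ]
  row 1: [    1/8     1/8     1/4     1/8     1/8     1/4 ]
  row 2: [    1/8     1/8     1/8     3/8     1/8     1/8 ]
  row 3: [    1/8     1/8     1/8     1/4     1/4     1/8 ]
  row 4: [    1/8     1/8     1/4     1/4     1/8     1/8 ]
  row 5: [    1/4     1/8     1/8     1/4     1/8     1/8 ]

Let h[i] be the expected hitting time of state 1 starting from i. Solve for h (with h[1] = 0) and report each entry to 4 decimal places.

h = [8.0000, 0.0000, 8.0000, 8.0000, 8.0000, 8.0000]

First-step conditioning: h[1] = 0; for i ≠ 1, h[i] = 1 + Σ_k P[i][k]·h[k].
  h[0] = 1 + 1/4·h[0] + 1/8·h[2] + 1/8·h[3] + 1/4·h[4] + 1/8·h[5]
  h[2] = 1 + 1/8·h[0] + 1/8·h[2] + 3/8·h[3] + 1/8·h[4] + 1/8·h[5]
  h[3] = 1 + 1/8·h[0] + 1/8·h[2] + 1/4·h[3] + 1/4·h[4] + 1/8·h[5]
  h[4] = 1 + 1/8·h[0] + 1/4·h[2] + 1/4·h[3] + 1/8·h[4] + 1/8·h[5]
  h[5] = 1 + 1/4·h[0] + 1/8·h[2] + 1/4·h[3] + 1/8·h[4] + 1/8·h[5]
Solving the 5×5 linear system over states ≠ 1 gives exactly h = [8, 0, 8, 8, 8, 8] (h[1] = 0 is the target).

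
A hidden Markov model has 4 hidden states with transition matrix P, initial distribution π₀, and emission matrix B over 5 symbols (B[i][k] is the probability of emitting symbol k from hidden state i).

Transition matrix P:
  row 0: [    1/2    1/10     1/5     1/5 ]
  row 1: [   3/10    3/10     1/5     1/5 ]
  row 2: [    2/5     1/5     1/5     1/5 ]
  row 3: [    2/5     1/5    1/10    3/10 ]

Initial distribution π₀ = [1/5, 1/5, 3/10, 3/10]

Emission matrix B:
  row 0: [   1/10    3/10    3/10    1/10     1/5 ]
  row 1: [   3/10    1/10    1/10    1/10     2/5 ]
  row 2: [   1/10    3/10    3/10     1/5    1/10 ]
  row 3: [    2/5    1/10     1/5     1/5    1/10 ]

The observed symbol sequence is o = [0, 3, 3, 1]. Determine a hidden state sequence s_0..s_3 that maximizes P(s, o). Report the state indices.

t=0: δ = [2.000e-02, 6.000e-02, 3.000e-02, 1.200e-01]  (obs o_0=0)
t=1: δ = [4.800e-03, 2.400e-03, 2.400e-03, 7.200e-03]  ψ = [3, 3, 1, 3]  (obs o_1=3)
t=2: δ = [2.880e-04, 1.440e-04, 1.920e-04, 4.320e-04]  ψ = [3, 3, 0, 3]  (obs o_2=3)
t=3: δ = [5.184e-05, 8.640e-06, 1.728e-05, 1.296e-05]  ψ = [3, 3, 0, 3]  (obs o_3=1)
backtrack: best end state = 0; path = [3, 3, 3, 0]

path = [3, 3, 3, 0]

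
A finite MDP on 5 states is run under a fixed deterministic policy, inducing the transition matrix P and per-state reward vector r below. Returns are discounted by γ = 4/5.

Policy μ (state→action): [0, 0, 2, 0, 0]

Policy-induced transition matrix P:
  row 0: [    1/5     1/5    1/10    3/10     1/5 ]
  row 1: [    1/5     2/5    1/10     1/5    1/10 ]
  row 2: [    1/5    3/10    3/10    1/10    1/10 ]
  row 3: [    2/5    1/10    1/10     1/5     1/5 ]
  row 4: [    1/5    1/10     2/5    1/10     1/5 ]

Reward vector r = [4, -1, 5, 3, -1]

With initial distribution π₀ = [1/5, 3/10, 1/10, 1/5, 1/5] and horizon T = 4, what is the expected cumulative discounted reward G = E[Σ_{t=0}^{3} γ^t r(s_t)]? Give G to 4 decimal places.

G = 5.3987

t=0: π = [0.2000, 0.3000, 0.1000, 0.2000, 0.2000], E[r] = 1.4000, γ^t·E[r] = 1.400000, running G = 1.400000
t=1: π = [0.2400, 0.2300, 0.1800, 0.1900, 0.1600], E[r] = 2.0400, γ^t·E[r] = 1.632000, running G = 3.032000
t=2: π = [0.2380, 0.2290, 0.1840, 0.1900, 0.1590], E[r] = 2.0540, γ^t·E[r] = 1.314560, running G = 4.346560
t=3: π = [0.2380, 0.2293, 0.1845, 0.1895, 0.1587], E[r] = 2.0550, γ^t·E[r] = 1.052160, running G = 5.398720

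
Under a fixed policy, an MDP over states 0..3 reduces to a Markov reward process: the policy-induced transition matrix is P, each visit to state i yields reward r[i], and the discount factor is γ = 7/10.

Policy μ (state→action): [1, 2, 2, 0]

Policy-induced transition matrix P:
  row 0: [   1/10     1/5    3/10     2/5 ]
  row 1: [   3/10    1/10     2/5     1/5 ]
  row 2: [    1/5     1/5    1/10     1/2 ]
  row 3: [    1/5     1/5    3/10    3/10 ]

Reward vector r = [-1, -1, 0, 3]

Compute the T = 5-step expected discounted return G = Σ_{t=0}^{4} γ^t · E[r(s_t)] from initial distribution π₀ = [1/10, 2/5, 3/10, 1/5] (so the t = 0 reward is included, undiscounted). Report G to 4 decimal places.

t=0: π = [0.1000, 0.4000, 0.3000, 0.2000], E[r] = 0.1000, γ^t·E[r] = 0.100000, running G = 0.100000
t=1: π = [0.2300, 0.1600, 0.2800, 0.3300], E[r] = 0.6000, γ^t·E[r] = 0.420000, running G = 0.520000
t=2: π = [0.1930, 0.1840, 0.2600, 0.3630], E[r] = 0.7120, γ^t·E[r] = 0.348880, running G = 0.868880
t=3: π = [0.1991, 0.1816, 0.2664, 0.3529], E[r] = 0.6780, γ^t·E[r] = 0.232554, running G = 1.101434
t=4: π = [0.1983, 0.1818, 0.2649, 0.3550], E[r] = 0.6850, γ^t·E[r] = 0.164469, running G = 1.265903

G = 1.2659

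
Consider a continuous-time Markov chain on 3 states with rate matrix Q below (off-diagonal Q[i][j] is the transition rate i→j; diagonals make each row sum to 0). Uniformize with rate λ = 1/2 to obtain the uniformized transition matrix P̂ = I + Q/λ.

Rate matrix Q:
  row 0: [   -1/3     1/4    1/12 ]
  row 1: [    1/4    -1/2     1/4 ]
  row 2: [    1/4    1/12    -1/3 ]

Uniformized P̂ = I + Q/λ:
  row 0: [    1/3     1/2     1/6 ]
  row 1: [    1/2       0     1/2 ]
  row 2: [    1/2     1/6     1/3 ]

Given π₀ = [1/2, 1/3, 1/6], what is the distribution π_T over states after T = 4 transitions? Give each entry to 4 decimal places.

t=0: π = [0.5000, 0.3333, 0.1667]
t=1: π = [0.4167, 0.2778, 0.3056]
t=2: π = [0.4306, 0.2593, 0.3102]
t=3: π = [0.4282, 0.2670, 0.3048]
t=4: π = [0.4286, 0.2649, 0.3065]

π = [0.4286, 0.2649, 0.3065]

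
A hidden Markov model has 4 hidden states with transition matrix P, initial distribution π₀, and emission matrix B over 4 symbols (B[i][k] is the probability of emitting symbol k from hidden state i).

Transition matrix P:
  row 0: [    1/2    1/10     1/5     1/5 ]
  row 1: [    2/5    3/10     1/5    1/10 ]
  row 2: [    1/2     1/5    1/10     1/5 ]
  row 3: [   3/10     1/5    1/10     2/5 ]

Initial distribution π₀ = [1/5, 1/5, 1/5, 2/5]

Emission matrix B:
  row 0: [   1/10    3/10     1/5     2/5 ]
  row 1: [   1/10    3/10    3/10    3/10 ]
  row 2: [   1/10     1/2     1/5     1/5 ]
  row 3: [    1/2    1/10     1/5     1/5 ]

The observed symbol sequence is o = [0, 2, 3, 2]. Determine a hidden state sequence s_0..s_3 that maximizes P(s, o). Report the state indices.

path = [3, 0, 0, 0]

t=0: δ = [2.000e-02, 2.000e-02, 2.000e-02, 2.000e-01]  (obs o_0=0)
t=1: δ = [1.200e-02, 1.200e-02, 4.000e-03, 1.600e-02]  ψ = [3, 3, 3, 3]  (obs o_1=2)
t=2: δ = [2.400e-03, 1.080e-03, 4.800e-04, 1.280e-03]  ψ = [0, 1, 0, 3]  (obs o_2=3)
t=3: δ = [2.400e-04, 9.720e-05, 9.600e-05, 1.024e-04]  ψ = [0, 1, 0, 3]  (obs o_3=2)
backtrack: best end state = 0; path = [3, 0, 0, 0]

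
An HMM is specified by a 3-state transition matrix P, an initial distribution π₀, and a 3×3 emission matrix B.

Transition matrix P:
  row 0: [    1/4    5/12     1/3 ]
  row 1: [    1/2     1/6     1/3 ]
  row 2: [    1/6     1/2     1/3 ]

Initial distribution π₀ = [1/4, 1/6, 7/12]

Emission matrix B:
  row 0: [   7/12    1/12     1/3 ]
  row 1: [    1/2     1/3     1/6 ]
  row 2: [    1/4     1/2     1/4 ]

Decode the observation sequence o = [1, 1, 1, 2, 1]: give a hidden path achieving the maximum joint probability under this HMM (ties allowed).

path = [2, 2, 1, 0, 2]

t=0: δ = [2.083e-02, 5.556e-02, 2.917e-01]  (obs o_0=1)
t=1: δ = [4.051e-03, 4.861e-02, 4.861e-02]  ψ = [2, 2, 2]  (obs o_1=1)
t=2: δ = [2.025e-03, 8.102e-03, 8.102e-03]  ψ = [1, 2, 1]  (obs o_2=1)
t=3: δ = [1.350e-03, 6.752e-04, 6.752e-04]  ψ = [1, 2, 1]  (obs o_3=2)
t=4: δ = [2.813e-05, 1.875e-04, 2.251e-04]  ψ = [0, 0, 0]  (obs o_4=1)
backtrack: best end state = 2; path = [2, 2, 1, 0, 2]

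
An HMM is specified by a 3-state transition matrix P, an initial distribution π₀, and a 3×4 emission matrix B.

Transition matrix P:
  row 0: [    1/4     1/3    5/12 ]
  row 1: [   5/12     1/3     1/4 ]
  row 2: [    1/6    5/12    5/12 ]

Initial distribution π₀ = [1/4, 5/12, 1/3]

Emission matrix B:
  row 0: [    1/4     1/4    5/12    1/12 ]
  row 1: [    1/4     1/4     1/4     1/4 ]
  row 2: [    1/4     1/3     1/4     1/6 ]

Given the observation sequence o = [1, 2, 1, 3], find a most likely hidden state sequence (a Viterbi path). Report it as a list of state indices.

path = [1, 0, 2, 1]

t=0: δ = [6.250e-02, 1.042e-01, 1.111e-01]  (obs o_0=1)
t=1: δ = [1.808e-02, 1.157e-02, 1.157e-02]  ψ = [1, 2, 2]  (obs o_1=2)
t=2: δ = [1.206e-03, 1.507e-03, 2.512e-03]  ψ = [1, 0, 0]  (obs o_2=1)
t=3: δ = [5.233e-05, 2.616e-04, 1.744e-04]  ψ = [1, 2, 2]  (obs o_3=3)
backtrack: best end state = 1; path = [1, 0, 2, 1]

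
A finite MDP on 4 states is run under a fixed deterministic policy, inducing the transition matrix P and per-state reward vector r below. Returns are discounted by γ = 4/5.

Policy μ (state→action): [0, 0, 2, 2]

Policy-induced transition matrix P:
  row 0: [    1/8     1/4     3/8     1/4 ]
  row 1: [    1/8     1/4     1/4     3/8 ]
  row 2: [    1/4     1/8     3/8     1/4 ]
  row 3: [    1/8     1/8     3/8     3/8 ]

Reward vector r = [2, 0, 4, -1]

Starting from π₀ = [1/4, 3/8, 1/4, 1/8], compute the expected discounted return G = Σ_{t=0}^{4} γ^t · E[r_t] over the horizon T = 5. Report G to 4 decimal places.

t=0: π = [0.2500, 0.3750, 0.2500, 0.1250], E[r] = 1.3750, γ^t·E[r] = 1.375000, running G = 1.375000
t=1: π = [0.1563, 0.2031, 0.3281, 0.3125], E[r] = 1.3125, γ^t·E[r] = 1.050000, running G = 2.425000
t=2: π = [0.1660, 0.1699, 0.3496, 0.3145], E[r] = 1.4160, γ^t·E[r] = 0.906250, running G = 3.331250
t=3: π = [0.1687, 0.1670, 0.3538, 0.3105], E[r] = 1.4419, γ^t·E[r] = 0.738250, running G = 4.069500
t=4: π = [0.1692, 0.1670, 0.3541, 0.3097], E[r] = 1.4453, γ^t·E[r] = 0.591975, running G = 4.661475

G = 4.6615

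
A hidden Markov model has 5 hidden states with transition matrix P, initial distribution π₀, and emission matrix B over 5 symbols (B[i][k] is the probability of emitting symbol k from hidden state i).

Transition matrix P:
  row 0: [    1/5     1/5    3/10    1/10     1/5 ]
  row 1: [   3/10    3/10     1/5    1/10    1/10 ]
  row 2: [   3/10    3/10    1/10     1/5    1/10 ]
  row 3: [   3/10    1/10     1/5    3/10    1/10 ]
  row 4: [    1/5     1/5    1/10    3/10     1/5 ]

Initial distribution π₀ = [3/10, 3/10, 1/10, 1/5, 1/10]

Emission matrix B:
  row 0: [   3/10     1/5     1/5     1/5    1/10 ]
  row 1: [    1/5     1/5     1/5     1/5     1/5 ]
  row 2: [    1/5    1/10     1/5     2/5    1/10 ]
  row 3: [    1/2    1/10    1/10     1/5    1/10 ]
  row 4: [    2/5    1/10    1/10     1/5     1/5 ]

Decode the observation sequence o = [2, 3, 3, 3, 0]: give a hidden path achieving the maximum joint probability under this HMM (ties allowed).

t=0: δ = [6.000e-02, 6.000e-02, 2.000e-02, 2.000e-02, 1.000e-02]  (obs o_0=2)
t=1: δ = [3.600e-03, 3.600e-03, 7.200e-03, 1.200e-03, 2.400e-03]  ψ = [1, 1, 0, 0, 0]  (obs o_1=3)
t=2: δ = [4.320e-04, 4.320e-04, 4.320e-04, 2.880e-04, 1.440e-04]  ψ = [2, 2, 0, 2, 0]  (obs o_2=3)
t=3: δ = [2.592e-05, 2.592e-05, 5.184e-05, 1.728e-05, 1.728e-05]  ψ = [1, 1, 0, 2, 0]  (obs o_3=3)
t=4: δ = [4.666e-06, 3.110e-06, 1.555e-06, 5.184e-06, 2.074e-06]  ψ = [2, 2, 0, 2, 0]  (obs o_4=0)
backtrack: best end state = 3; path = [0, 2, 0, 2, 3]

path = [0, 2, 0, 2, 3]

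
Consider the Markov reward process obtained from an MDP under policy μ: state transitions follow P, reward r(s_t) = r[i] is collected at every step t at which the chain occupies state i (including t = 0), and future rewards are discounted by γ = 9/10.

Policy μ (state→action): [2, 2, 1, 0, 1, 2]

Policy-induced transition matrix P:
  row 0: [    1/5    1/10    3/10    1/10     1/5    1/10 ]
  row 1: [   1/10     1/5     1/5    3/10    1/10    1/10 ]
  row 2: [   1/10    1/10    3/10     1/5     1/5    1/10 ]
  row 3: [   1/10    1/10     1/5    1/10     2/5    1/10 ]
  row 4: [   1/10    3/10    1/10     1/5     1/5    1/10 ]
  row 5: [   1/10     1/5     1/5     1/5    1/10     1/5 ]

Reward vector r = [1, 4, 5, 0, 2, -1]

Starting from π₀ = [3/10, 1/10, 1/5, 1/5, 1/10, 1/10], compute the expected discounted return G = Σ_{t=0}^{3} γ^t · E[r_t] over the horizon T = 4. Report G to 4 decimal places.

t=0: π = [0.3000, 0.1000, 0.2000, 0.2000, 0.1000, 0.1000], E[r] = 1.8000, γ^t·E[r] = 1.800000, running G = 1.800000
t=1: π = [0.1300, 0.1400, 0.2400, 0.1600, 0.2200, 0.1100], E[r] = 2.2200, γ^t·E[r] = 1.998000, running G = 3.798000
t=2: π = [0.1130, 0.1690, 0.2150, 0.1850, 0.2070, 0.1110], E[r] = 2.1670, γ^t·E[r] = 1.755270, running G = 5.553270
t=3: π = [0.1113, 0.1694, 0.2121, 0.1871, 0.2090, 0.1111], E[r] = 2.1563, γ^t·E[r] = 1.571943, running G = 7.125213

G = 7.1252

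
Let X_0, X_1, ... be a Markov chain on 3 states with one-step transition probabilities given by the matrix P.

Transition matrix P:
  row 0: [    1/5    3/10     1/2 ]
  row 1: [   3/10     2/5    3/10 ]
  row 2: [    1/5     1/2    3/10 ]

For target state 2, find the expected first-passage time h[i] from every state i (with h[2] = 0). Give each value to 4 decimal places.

First-step conditioning: h[2] = 0; for i ≠ 2, h[i] = 1 + Σ_k P[i][k]·h[k].
  h[0] = 1 + 1/5·h[0] + 3/10·h[1]
  h[1] = 1 + 3/10·h[0] + 2/5·h[1]
Solving the 2×2 linear system over states ≠ 2 gives exactly h = [30/13, 110/39, 0] (h[2] = 0 is the target).

h = [2.3077, 2.8205, 0.0000]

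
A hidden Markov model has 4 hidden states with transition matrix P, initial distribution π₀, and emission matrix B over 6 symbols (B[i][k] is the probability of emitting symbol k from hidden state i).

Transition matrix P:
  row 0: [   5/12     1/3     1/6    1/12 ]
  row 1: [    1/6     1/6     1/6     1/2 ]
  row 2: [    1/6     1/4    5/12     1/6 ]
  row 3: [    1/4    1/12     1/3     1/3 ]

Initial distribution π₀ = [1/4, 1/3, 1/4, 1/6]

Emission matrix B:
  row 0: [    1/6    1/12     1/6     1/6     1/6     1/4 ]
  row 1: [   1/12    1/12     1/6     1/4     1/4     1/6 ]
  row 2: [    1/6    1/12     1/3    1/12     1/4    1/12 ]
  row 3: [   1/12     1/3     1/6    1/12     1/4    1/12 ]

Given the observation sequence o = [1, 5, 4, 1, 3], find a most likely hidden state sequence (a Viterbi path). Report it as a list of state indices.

t=0: δ = [2.083e-02, 2.778e-02, 2.083e-02, 5.556e-02]  (obs o_0=1)
t=1: δ = [3.472e-03, 1.157e-03, 1.543e-03, 1.543e-03]  ψ = [3, 0, 3, 3]  (obs o_1=5)
t=2: δ = [2.411e-04, 2.894e-04, 1.608e-04, 1.447e-04]  ψ = [0, 0, 2, 1]  (obs o_2=4)
t=3: δ = [8.372e-06, 6.698e-06, 5.582e-06, 4.823e-05]  ψ = [0, 0, 2, 1]  (obs o_3=1)
t=4: δ = [2.009e-06, 1.005e-06, 1.340e-06, 1.340e-06]  ψ = [3, 3, 3, 3]  (obs o_4=3)
backtrack: best end state = 0; path = [3, 0, 1, 3, 0]

path = [3, 0, 1, 3, 0]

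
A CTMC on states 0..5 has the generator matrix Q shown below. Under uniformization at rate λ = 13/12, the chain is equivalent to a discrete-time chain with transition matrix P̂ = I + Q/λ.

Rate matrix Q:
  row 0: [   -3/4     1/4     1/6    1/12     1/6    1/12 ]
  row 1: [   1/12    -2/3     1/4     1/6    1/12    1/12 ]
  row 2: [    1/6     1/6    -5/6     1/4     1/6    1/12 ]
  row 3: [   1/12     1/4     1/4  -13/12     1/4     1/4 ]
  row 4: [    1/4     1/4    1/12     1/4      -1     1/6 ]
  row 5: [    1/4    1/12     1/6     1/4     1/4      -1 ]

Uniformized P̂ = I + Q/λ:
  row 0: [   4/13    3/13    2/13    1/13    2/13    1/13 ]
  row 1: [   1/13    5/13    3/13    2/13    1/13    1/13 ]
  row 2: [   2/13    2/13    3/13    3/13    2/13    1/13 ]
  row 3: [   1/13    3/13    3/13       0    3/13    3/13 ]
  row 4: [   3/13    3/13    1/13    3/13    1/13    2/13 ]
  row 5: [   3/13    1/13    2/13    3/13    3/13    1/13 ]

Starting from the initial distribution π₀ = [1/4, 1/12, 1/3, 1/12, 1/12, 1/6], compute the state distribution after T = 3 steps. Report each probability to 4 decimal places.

t=0: π = [0.2500, 0.0833, 0.3333, 0.0833, 0.0833, 0.1667]
t=1: π = [0.1987, 0.1923, 0.1859, 0.1667, 0.1603, 0.0962]
t=2: π = [0.1765, 0.2313, 0.1834, 0.1469, 0.1469, 0.1149]
t=3: π = [0.1721, 0.2346, 0.1857, 0.1519, 0.1449, 0.1108]

π = [0.1721, 0.2346, 0.1857, 0.1519, 0.1449, 0.1108]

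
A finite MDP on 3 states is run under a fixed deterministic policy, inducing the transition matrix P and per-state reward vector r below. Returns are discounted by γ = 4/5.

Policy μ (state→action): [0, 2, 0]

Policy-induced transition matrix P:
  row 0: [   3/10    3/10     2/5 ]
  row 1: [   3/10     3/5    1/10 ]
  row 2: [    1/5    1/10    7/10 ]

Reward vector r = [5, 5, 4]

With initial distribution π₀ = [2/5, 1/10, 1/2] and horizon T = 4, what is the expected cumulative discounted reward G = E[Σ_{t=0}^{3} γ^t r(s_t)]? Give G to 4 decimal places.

t=0: π = [0.4000, 0.1000, 0.5000], E[r] = 4.5000, γ^t·E[r] = 4.500000, running G = 4.500000
t=1: π = [0.2500, 0.2300, 0.5200], E[r] = 4.4800, γ^t·E[r] = 3.584000, running G = 8.084000
t=2: π = [0.2480, 0.2650, 0.4870], E[r] = 4.5130, γ^t·E[r] = 2.888320, running G = 10.972320
t=3: π = [0.2513, 0.2821, 0.4666], E[r] = 4.5334, γ^t·E[r] = 2.321101, running G = 13.293421

G = 13.2934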